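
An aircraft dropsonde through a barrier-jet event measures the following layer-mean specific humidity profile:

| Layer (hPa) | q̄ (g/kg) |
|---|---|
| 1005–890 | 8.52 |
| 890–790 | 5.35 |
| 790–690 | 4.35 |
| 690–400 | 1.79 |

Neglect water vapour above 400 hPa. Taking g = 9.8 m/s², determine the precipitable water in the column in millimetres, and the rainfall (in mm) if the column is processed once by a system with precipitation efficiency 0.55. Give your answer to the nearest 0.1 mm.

PW ≈ 25.2 mm; rainfall ≈ 13.9 mm

Precipitable water is the column-integrated vapour mass per unit area: PW = (1/g) Σ q̄ Δp, with q in kg/kg and Δp in Pa (1 kg/m² of water = 1 mm).
Layer 1005–890 hPa: Δp = 115 hPa = 11500 Pa, q̄ = 0.00852 kg/kg → 0.00852 × 11500 / 9.8 = 10.00 mm
Layer 890–790 hPa: Δp = 100 hPa = 10000 Pa, q̄ = 0.00535 kg/kg → 0.00535 × 10000 / 9.8 = 5.46 mm
Layer 790–690 hPa: Δp = 100 hPa = 10000 Pa, q̄ = 0.00435 kg/kg → 0.00435 × 10000 / 9.8 = 4.44 mm
Layer 690–400 hPa: Δp = 290 hPa = 29000 Pa, q̄ = 0.00179 kg/kg → 0.00179 × 29000 / 9.8 = 5.30 mm
PW = 10.00 + 5.46 + 4.44 + 5.30 = 25.20 ≈ 25.2 mm.
Rainfall = ε × PW = 0.55 × 25.2 = 13.9 mm.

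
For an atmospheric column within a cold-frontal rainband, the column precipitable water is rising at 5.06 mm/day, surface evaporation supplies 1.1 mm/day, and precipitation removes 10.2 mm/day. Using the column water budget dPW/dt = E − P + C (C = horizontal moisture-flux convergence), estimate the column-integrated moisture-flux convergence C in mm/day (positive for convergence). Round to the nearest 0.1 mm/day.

C ≈ 14.2 mm/day

dPW/dt = +5.06 mm/day.
C = dPW/dt − E + P = (+5.06) − 1.1 + 10.2 = 14.2 mm/day.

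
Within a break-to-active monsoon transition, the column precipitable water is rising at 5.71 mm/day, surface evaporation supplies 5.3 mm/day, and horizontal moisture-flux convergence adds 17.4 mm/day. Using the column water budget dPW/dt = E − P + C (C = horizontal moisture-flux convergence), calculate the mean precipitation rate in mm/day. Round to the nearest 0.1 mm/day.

dPW/dt = +5.71 mm/day.
P = E + C − dPW/dt = 5.3 + (17.4) − (+5.71) = 17.0 mm/day.

P ≈ 17.0 mm/day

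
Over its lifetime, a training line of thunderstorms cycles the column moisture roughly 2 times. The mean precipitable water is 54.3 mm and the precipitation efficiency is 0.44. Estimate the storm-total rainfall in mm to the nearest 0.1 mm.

rainfall ≈ 47.8 mm

Each cycle deposits ε × PW = 0.44 × 54.3 = 23.892 mm.
Over 2 cycles: 2 × 23.892 = 47.8 mm.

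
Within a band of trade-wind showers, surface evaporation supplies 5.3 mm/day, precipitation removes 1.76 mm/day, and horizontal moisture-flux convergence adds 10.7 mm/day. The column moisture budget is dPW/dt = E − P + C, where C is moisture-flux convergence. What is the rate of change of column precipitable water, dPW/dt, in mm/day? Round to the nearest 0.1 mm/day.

dPW/dt = E − P + C = 5.3 − 1.76 + (10.7) = 14.2 mm/day.

dPW/dt ≈ 14.2 mm/day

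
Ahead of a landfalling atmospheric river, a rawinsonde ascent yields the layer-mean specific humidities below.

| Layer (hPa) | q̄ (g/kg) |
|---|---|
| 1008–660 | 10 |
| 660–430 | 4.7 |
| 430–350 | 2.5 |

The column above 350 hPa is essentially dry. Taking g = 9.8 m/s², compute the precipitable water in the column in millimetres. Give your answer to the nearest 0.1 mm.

PW ≈ 48.6 mm

Precipitable water is the column-integrated vapour mass per unit area: PW = (1/g) Σ q̄ Δp, with q in kg/kg and Δp in Pa (1 kg/m² of water = 1 mm).
Layer 1008–660 hPa: Δp = 348 hPa = 34800 Pa, q̄ = 0.01 kg/kg → 0.01 × 34800 / 9.8 = 35.51 mm
Layer 660–430 hPa: Δp = 230 hPa = 23000 Pa, q̄ = 0.0047 kg/kg → 0.0047 × 23000 / 9.8 = 11.03 mm
Layer 430–350 hPa: Δp = 80 hPa = 8000 Pa, q̄ = 0.0025 kg/kg → 0.0025 × 8000 / 9.8 = 2.04 mm
PW = 35.51 + 11.03 + 2.04 = 48.58 ≈ 48.6 mm.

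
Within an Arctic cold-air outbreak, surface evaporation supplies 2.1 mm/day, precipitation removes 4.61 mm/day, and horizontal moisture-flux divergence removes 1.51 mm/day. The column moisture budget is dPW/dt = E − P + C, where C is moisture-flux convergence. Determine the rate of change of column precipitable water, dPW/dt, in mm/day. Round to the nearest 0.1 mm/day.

dPW/dt ≈ -4.0 mm/day

dPW/dt = E − P + C = 2.1 − 4.61 + (-1.51) = -4.0 mm/day.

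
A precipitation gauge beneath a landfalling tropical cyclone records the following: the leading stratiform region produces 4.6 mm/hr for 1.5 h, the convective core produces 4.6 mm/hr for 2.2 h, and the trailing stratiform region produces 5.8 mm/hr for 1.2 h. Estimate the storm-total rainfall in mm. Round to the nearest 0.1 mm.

Total = Σ Rᵢ Δtᵢ = 4.6 × 1.5 + 4.6 × 2.2 + 5.8 × 1.2
      = 6.9 + 10.12 + 6.96 = 24.0 mm.

total ≈ 24.0 mm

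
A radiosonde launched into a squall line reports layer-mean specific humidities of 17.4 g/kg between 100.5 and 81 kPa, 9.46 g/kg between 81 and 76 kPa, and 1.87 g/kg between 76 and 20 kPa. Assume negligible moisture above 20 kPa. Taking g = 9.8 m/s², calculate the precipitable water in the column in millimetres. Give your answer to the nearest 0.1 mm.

Precipitable water is the column-integrated vapour mass per unit area: PW = (1/g) Σ q̄ Δp, with q in kg/kg and Δp in Pa (1 kg/m² of water = 1 mm).
Layer 100.5–81 kPa: Δp = 195 hPa = 19500 Pa, q̄ = 0.0174 kg/kg → 0.0174 × 19500 / 9.8 = 34.62 mm
Layer 81–76 kPa: Δp = 50 hPa = 5000 Pa, q̄ = 0.00946 kg/kg → 0.00946 × 5000 / 9.8 = 4.83 mm
Layer 76–20 kPa: Δp = 560 hPa = 56000 Pa, q̄ = 0.00187 kg/kg → 0.00187 × 56000 / 9.8 = 10.69 mm
PW = 34.62 + 4.83 + 10.69 = 50.14 ≈ 50.1 mm.

PW ≈ 50.1 mm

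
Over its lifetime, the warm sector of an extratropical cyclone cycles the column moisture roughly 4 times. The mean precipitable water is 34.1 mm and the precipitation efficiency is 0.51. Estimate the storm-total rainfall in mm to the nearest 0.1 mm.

Each cycle deposits ε × PW = 0.51 × 34.1 = 17.391 mm.
Over 4 cycles: 4 × 17.391 = 69.6 mm.

rainfall ≈ 69.6 mm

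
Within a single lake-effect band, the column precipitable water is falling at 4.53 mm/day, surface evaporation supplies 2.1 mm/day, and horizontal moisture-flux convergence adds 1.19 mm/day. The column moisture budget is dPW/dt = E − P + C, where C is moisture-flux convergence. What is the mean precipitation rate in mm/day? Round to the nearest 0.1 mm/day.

P ≈ 7.8 mm/day

dPW/dt = -4.53 mm/day.
P = E + C − dPW/dt = 2.1 + (1.19) − (-4.53) = 7.8 mm/day.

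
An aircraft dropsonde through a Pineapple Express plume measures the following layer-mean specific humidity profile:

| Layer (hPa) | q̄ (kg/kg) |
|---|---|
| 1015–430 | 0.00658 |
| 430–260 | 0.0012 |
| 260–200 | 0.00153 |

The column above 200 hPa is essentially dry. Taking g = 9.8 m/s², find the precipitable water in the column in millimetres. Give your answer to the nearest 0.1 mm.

PW ≈ 42.3 mm

Precipitable water is the column-integrated vapour mass per unit area: PW = (1/g) Σ q̄ Δp, with q in kg/kg and Δp in Pa (1 kg/m² of water = 1 mm).
Layer 1015–430 hPa: Δp = 585 hPa = 58500 Pa, q̄ = 0.00658 kg/kg → 0.00658 × 58500 / 9.8 = 39.28 mm
Layer 430–260 hPa: Δp = 170 hPa = 17000 Pa, q̄ = 0.0012 kg/kg → 0.0012 × 17000 / 9.8 = 2.08 mm
Layer 260–200 hPa: Δp = 60 hPa = 6000 Pa, q̄ = 0.00153 kg/kg → 0.00153 × 6000 / 9.8 = 0.94 mm
PW = 39.28 + 2.08 + 0.94 = 42.30 ≈ 42.3 mm.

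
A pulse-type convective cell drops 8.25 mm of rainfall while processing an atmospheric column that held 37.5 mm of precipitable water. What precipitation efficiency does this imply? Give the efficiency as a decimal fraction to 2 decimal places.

ε = rainfall / PW = 8.25 / 37.5 = 0.22.

ε ≈ 0.22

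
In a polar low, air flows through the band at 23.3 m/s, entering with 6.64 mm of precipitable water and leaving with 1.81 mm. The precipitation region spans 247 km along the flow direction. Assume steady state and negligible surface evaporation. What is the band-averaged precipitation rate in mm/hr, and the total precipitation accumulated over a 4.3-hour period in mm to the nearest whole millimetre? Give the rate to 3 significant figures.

R ≈ 1.64 mm/hr; total ≈ 7 mm

Column moisture flux per unit crosswind length is F = V × PW.
Inflow: F_in = 23.3 × 6.64 = 154.712 mm·m/s
Outflow: F_out = 23.3 × 1.81 = 42.173 mm·m/s
Steady-state rate R = (F_in − F_out)/L = (154.712 − 42.173) / 247000 m = 4.556e-04 mm/s.
R = 4.556e-04 × 3600 = 1.64 mm/hr.
Over 4.3 h: total = 1.64 × 4.3 = 7.052 ≈ 7 mm.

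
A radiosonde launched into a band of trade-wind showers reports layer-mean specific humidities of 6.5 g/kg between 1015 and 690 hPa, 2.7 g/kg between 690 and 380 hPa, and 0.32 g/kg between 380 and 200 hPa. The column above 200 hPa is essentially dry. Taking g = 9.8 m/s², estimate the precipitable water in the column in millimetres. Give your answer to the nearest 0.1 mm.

PW ≈ 30.7 mm

Precipitable water is the column-integrated vapour mass per unit area: PW = (1/g) Σ q̄ Δp, with q in kg/kg and Δp in Pa (1 kg/m² of water = 1 mm).
Layer 1015–690 hPa: Δp = 325 hPa = 32500 Pa, q̄ = 0.0065 kg/kg → 0.0065 × 32500 / 9.8 = 21.56 mm
Layer 690–380 hPa: Δp = 310 hPa = 31000 Pa, q̄ = 0.0027 kg/kg → 0.0027 × 31000 / 9.8 = 8.54 mm
Layer 380–200 hPa: Δp = 180 hPa = 18000 Pa, q̄ = 0.00032 kg/kg → 0.00032 × 18000 / 9.8 = 0.59 mm
PW = 21.56 + 8.54 + 0.59 = 30.69 ≈ 30.7 mm.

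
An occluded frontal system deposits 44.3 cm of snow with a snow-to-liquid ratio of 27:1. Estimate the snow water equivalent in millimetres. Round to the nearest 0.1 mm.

SWE ≈ 16.4 mm

SWE = snow depth / ratio = 44.3 cm / 27 = 1.641 cm = 16.4 mm.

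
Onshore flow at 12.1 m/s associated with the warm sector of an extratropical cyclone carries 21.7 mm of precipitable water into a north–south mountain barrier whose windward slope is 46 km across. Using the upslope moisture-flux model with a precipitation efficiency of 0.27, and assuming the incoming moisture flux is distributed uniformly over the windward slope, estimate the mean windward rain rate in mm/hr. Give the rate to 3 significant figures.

R ≈ 5.55 mm/hr

Incoming column moisture flux per unit ridge length: F = V × PW = 12.1 × 21.7 = 262.57 mm·m/s.
Spread over the 46 km slope with efficiency ε = 0.27: R = ε·F/W = 0.27 × 262.57 / 46000 m = 1.541e-03 mm/s.
R = 1.541e-03 × 3600 = 5.55 mm/hr.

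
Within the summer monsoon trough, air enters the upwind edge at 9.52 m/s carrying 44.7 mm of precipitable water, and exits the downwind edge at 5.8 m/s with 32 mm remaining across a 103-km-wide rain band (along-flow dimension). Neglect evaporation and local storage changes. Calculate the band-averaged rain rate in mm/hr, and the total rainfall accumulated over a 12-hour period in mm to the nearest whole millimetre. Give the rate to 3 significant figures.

Column moisture flux per unit crosswind length is F = V × PW.
Inflow: F_in = 9.52 × 44.7 = 425.544 mm·m/s
Outflow: F_out = 5.8 × 32 = 185.6 mm·m/s
Steady-state rate R = (F_in − F_out)/L = (425.544 − 185.6) / 103000 m = 2.330e-03 mm/s.
R = 2.330e-03 × 3600 = 8.39 mm/hr.
Over 12 h: total = 8.39 × 12 = 100.68 ≈ 101 mm.

R ≈ 8.39 mm/hr; total ≈ 101 mm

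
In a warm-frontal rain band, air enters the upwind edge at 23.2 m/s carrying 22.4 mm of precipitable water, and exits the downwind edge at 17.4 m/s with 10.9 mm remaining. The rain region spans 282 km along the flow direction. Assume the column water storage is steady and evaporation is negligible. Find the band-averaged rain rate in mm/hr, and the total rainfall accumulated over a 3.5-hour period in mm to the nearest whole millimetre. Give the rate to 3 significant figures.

R ≈ 4.21 mm/hr; total ≈ 15 mm

Column moisture flux per unit crosswind length is F = V × PW.
Inflow: F_in = 23.2 × 22.4 = 519.68 mm·m/s
Outflow: F_out = 17.4 × 10.9 = 189.66 mm·m/s
Steady-state rate R = (F_in − F_out)/L = (519.68 − 189.66) / 282000 m = 1.170e-03 mm/s.
R = 1.170e-03 × 3600 = 4.21 mm/hr.
Over 3.5 h: total = 4.21 × 3.5 = 14.735 ≈ 15 mm.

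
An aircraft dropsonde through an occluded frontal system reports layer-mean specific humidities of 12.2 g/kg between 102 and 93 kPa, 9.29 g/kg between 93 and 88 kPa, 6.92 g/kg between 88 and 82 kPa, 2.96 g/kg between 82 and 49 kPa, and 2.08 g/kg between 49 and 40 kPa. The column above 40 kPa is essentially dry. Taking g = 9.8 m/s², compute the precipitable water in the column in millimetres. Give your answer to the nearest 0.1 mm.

PW ≈ 32.1 mm

Precipitable water is the column-integrated vapour mass per unit area: PW = (1/g) Σ q̄ Δp, with q in kg/kg and Δp in Pa (1 kg/m² of water = 1 mm).
Layer 102–93 kPa: Δp = 90 hPa = 9000 Pa, q̄ = 0.0122 kg/kg → 0.0122 × 9000 / 9.8 = 11.20 mm
Layer 93–88 kPa: Δp = 50 hPa = 5000 Pa, q̄ = 0.00929 kg/kg → 0.00929 × 5000 / 9.8 = 4.74 mm
Layer 88–82 kPa: Δp = 60 hPa = 6000 Pa, q̄ = 0.00692 kg/kg → 0.00692 × 6000 / 9.8 = 4.24 mm
Layer 82–49 kPa: Δp = 330 hPa = 33000 Pa, q̄ = 0.00296 kg/kg → 0.00296 × 33000 / 9.8 = 9.97 mm
Layer 49–40 kPa: Δp = 90 hPa = 9000 Pa, q̄ = 0.00208 kg/kg → 0.00208 × 9000 / 9.8 = 1.91 mm
PW = 11.20 + 4.74 + 4.24 + 9.97 + 1.91 = 32.06 ≈ 32.1 mm.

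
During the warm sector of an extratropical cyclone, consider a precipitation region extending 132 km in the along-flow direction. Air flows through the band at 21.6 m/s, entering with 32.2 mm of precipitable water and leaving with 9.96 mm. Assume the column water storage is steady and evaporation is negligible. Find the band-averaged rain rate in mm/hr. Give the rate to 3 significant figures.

Column moisture flux per unit crosswind length is F = V × PW.
Inflow: F_in = 21.6 × 32.2 = 695.52 mm·m/s
Outflow: F_out = 21.6 × 9.96 = 215.136 mm·m/s
Steady-state rate R = (F_in − F_out)/L = (695.52 − 215.136) / 132000 m = 3.639e-03 mm/s.
R = 3.639e-03 × 3600 = 13.1 mm/hr.

R ≈ 13.1 mm/hr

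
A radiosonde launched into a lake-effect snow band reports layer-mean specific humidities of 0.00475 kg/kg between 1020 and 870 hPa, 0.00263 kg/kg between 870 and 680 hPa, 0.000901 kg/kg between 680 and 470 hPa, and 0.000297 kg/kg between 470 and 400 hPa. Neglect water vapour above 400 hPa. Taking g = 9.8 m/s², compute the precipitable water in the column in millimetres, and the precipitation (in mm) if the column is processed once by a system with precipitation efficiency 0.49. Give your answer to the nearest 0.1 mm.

PW ≈ 14.5 mm; precipitation ≈ 7.1 mm

Precipitable water is the column-integrated vapour mass per unit area: PW = (1/g) Σ q̄ Δp, with q in kg/kg and Δp in Pa (1 kg/m² of water = 1 mm).
Layer 1020–870 hPa: Δp = 150 hPa = 15000 Pa, q̄ = 0.00475 kg/kg → 0.00475 × 15000 / 9.8 = 7.27 mm
Layer 870–680 hPa: Δp = 190 hPa = 19000 Pa, q̄ = 0.00263 kg/kg → 0.00263 × 19000 / 9.8 = 5.10 mm
Layer 680–470 hPa: Δp = 210 hPa = 21000 Pa, q̄ = 0.000901 kg/kg → 0.000901 × 21000 / 9.8 = 1.93 mm
Layer 470–400 hPa: Δp = 70 hPa = 7000 Pa, q̄ = 0.000297 kg/kg → 0.000297 × 7000 / 9.8 = 0.21 mm
PW = 7.27 + 5.10 + 1.93 + 0.21 = 14.51 ≈ 14.5 mm.
Precipitation = ε × PW = 0.49 × 14.5 = 7.1 mm.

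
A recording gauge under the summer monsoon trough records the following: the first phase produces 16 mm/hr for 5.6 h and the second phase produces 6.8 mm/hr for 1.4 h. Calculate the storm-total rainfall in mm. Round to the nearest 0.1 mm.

total ≈ 99.1 mm

Total = Σ Rᵢ Δtᵢ = 16 × 5.6 + 6.8 × 1.4
      = 89.6 + 9.52 = 99.1 mm.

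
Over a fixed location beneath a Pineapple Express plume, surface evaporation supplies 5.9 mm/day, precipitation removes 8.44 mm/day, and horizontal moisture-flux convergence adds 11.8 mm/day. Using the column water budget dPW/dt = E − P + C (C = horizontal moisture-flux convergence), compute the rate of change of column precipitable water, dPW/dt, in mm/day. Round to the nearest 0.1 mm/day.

dPW/dt = E − P + C = 5.9 − 8.44 + (11.8) = 9.3 mm/day.

dPW/dt ≈ 9.3 mm/day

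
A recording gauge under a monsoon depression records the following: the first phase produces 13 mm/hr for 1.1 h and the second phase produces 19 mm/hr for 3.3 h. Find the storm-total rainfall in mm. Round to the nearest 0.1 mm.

Total = Σ Rᵢ Δtᵢ = 13 × 1.1 + 19 × 3.3
      = 14.3 + 62.7 = 77.0 mm.

total ≈ 77.0 mm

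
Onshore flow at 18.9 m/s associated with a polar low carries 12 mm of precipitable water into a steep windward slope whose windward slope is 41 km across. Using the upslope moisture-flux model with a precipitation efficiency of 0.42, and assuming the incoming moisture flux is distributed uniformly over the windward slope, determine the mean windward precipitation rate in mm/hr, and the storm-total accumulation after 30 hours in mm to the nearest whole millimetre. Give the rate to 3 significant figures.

Incoming column moisture flux per unit ridge length: F = V × PW = 18.9 × 12 = 226.8 mm·m/s.
Spread over the 41 km slope with efficiency ε = 0.42: R = ε·F/W = 0.42 × 226.8 / 41000 m = 2.323e-03 mm/s.
R = 2.323e-03 × 3600 = 8.36 mm/hr.
Over 30 h: total = 8.36 × 30 = 250.8 ≈ 251 mm.

R ≈ 8.36 mm/hr; total ≈ 251 mm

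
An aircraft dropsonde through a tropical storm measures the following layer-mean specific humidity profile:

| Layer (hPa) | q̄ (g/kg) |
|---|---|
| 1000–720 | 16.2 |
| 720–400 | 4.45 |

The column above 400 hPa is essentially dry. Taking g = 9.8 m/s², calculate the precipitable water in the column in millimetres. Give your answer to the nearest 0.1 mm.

PW ≈ 60.8 mm

Precipitable water is the column-integrated vapour mass per unit area: PW = (1/g) Σ q̄ Δp, with q in kg/kg and Δp in Pa (1 kg/m² of water = 1 mm).
Layer 1000–720 hPa: Δp = 280 hPa = 28000 Pa, q̄ = 0.0162 kg/kg → 0.0162 × 28000 / 9.8 = 46.29 mm
Layer 720–400 hPa: Δp = 320 hPa = 32000 Pa, q̄ = 0.00445 kg/kg → 0.00445 × 32000 / 9.8 = 14.53 mm
PW = 46.29 + 14.53 = 60.82 ≈ 60.8 mm.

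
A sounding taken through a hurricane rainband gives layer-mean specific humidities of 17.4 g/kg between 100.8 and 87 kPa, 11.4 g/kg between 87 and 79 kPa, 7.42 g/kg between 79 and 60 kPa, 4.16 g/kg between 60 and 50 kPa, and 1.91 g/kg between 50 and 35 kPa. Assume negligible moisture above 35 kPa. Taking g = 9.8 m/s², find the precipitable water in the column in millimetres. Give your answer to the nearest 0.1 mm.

PW ≈ 55.4 mm

Precipitable water is the column-integrated vapour mass per unit area: PW = (1/g) Σ q̄ Δp, with q in kg/kg and Δp in Pa (1 kg/m² of water = 1 mm).
Layer 100.8–87 kPa: Δp = 138 hPa = 13800 Pa, q̄ = 0.0174 kg/kg → 0.0174 × 13800 / 9.8 = 24.50 mm
Layer 87–79 kPa: Δp = 80 hPa = 8000 Pa, q̄ = 0.0114 kg/kg → 0.0114 × 8000 / 9.8 = 9.31 mm
Layer 79–60 kPa: Δp = 190 hPa = 19000 Pa, q̄ = 0.00742 kg/kg → 0.00742 × 19000 / 9.8 = 14.39 mm
Layer 60–50 kPa: Δp = 100 hPa = 10000 Pa, q̄ = 0.00416 kg/kg → 0.00416 × 10000 / 9.8 = 4.24 mm
Layer 50–35 kPa: Δp = 150 hPa = 15000 Pa, q̄ = 0.00191 kg/kg → 0.00191 × 15000 / 9.8 = 2.92 mm
PW = 24.50 + 9.31 + 14.39 + 4.24 + 2.92 = 55.36 ≈ 55.4 mm.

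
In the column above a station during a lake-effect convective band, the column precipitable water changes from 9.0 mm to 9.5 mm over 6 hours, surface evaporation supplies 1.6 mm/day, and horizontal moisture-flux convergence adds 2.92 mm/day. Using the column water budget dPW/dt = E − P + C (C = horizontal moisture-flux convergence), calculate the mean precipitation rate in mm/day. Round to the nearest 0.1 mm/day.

P ≈ 2.5 mm/day

dPW/dt = (9.5 − 9.0) mm / (6/24 day) = +2.000 mm/day.
P = E + C − dPW/dt = 1.6 + (2.92) − (+2.000) = 2.5 mm/day.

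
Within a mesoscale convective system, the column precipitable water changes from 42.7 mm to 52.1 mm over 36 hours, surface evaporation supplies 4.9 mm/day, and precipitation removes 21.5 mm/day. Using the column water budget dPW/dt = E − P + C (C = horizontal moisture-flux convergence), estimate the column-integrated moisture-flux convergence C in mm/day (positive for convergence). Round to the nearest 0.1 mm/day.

C ≈ 22.9 mm/day

dPW/dt = (52.1 − 42.7) mm / (36/24 day) = +6.267 mm/day.
C = dPW/dt − E + P = (+6.267) − 4.9 + 21.5 = 22.9 mm/day.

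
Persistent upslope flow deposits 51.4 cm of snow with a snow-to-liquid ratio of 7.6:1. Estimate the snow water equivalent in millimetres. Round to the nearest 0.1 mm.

SWE = snow depth / ratio = 51.4 cm / 7.6 = 6.763 cm = 67.6 mm.

SWE ≈ 67.6 mm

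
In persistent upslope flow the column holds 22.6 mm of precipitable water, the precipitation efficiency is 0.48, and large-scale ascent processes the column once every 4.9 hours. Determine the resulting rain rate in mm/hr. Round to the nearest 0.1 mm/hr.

Each overturning extracts ε × PW = 0.48 × 22.6 = 10.848 mm.
Rate = ε·PW / τ = 10.848 / 4.9 h = 2.2 mm/hr.

R ≈ 2.2 mm/hr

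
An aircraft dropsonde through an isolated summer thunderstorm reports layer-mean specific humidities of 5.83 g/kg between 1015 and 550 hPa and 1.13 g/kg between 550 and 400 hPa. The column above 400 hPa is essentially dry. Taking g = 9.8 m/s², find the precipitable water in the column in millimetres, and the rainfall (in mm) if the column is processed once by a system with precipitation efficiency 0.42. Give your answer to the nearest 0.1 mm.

Precipitable water is the column-integrated vapour mass per unit area: PW = (1/g) Σ q̄ Δp, with q in kg/kg and Δp in Pa (1 kg/m² of water = 1 mm).
Layer 1015–550 hPa: Δp = 465 hPa = 46500 Pa, q̄ = 0.00583 kg/kg → 0.00583 × 46500 / 9.8 = 27.66 mm
Layer 550–400 hPa: Δp = 150 hPa = 15000 Pa, q̄ = 0.00113 kg/kg → 0.00113 × 15000 / 9.8 = 1.73 mm
PW = 27.66 + 1.73 = 29.39 ≈ 29.4 mm.
Rainfall = ε × PW = 0.42 × 29.4 = 12.3 mm.

PW ≈ 29.4 mm; rainfall ≈ 12.3 mm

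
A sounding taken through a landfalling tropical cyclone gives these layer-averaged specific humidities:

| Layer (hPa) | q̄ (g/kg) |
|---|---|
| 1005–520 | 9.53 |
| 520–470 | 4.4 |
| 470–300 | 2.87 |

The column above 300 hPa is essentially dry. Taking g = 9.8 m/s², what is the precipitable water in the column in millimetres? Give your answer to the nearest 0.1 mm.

PW ≈ 54.4 mm

Precipitable water is the column-integrated vapour mass per unit area: PW = (1/g) Σ q̄ Δp, with q in kg/kg and Δp in Pa (1 kg/m² of water = 1 mm).
Layer 1005–520 hPa: Δp = 485 hPa = 48500 Pa, q̄ = 0.00953 kg/kg → 0.00953 × 48500 / 9.8 = 47.16 mm
Layer 520–470 hPa: Δp = 50 hPa = 5000 Pa, q̄ = 0.0044 kg/kg → 0.0044 × 5000 / 9.8 = 2.24 mm
Layer 470–300 hPa: Δp = 170 hPa = 17000 Pa, q̄ = 0.00287 kg/kg → 0.00287 × 17000 / 9.8 = 4.98 mm
PW = 47.16 + 2.24 + 4.98 = 54.38 ≈ 54.4 mm.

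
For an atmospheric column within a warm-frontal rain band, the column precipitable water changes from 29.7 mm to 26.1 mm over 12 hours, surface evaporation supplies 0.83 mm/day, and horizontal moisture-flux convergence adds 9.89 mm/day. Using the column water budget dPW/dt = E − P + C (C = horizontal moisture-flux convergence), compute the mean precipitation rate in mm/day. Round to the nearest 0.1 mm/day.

dPW/dt = (26.1 − 29.7) mm / (12/24 day) = -7.200 mm/day.
P = E + C − dPW/dt = 0.83 + (9.89) − (-7.200) = 17.9 mm/day.

P ≈ 17.9 mm/day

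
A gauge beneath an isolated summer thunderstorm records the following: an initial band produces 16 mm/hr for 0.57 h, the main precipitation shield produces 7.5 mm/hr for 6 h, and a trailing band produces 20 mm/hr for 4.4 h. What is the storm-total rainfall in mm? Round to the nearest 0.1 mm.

Total = Σ Rᵢ Δtᵢ = 16 × 0.57 + 7.5 × 6 + 20 × 4.4
      = 9.12 + 45 + 88 = 142.1 mm.

total ≈ 142.1 mm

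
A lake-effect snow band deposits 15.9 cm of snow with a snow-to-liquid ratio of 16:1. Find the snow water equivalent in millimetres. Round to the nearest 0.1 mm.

SWE = snow depth / ratio = 15.9 cm / 16 = 0.994 cm = 9.9 mm.

SWE ≈ 9.9 mm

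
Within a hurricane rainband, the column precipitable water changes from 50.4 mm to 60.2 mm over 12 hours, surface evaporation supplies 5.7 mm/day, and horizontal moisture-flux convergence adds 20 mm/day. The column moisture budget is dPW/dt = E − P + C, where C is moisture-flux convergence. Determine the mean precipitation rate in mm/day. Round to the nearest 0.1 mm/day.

dPW/dt = (60.2 − 50.4) mm / (12/24 day) = +19.600 mm/day.
P = E + C − dPW/dt = 5.7 + (20) − (+19.600) = 6.1 mm/day.

P ≈ 6.1 mm/day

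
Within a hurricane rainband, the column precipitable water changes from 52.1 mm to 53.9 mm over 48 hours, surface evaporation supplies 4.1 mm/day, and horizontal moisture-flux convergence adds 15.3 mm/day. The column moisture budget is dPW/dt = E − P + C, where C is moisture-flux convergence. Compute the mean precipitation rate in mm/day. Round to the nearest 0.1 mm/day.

dPW/dt = (53.9 − 52.1) mm / (48/24 day) = +0.900 mm/day.
P = E + C − dPW/dt = 4.1 + (15.3) − (+0.900) = 18.5 mm/day.

P ≈ 18.5 mm/day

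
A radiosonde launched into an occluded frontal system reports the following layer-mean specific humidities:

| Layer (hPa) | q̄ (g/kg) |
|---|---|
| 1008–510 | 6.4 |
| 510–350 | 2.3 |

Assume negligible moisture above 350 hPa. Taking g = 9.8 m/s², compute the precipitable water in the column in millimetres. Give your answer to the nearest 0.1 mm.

PW ≈ 36.3 mm

Precipitable water is the column-integrated vapour mass per unit area: PW = (1/g) Σ q̄ Δp, with q in kg/kg and Δp in Pa (1 kg/m² of water = 1 mm).
Layer 1008–510 hPa: Δp = 498 hPa = 49800 Pa, q̄ = 0.0064 kg/kg → 0.0064 × 49800 / 9.8 = 32.52 mm
Layer 510–350 hPa: Δp = 160 hPa = 16000 Pa, q̄ = 0.0023 kg/kg → 0.0023 × 16000 / 9.8 = 3.76 mm
PW = 32.52 + 3.76 = 36.28 ≈ 36.3 mm.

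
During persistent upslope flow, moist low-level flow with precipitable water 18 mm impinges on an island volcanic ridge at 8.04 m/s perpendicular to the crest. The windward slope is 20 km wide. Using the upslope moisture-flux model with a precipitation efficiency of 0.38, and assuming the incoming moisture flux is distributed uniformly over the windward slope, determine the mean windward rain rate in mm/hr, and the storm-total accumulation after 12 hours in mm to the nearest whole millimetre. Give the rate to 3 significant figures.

R ≈ 9.90 mm/hr; total ≈ 119 mm

Incoming column moisture flux per unit ridge length: F = V × PW = 8.04 × 18 = 144.72 mm·m/s.
Spread over the 20 km slope with efficiency ε = 0.38: R = ε·F/W = 0.38 × 144.72 / 20000 m = 2.750e-03 mm/s.
R = 2.750e-03 × 3600 = 9.90 mm/hr.
Over 12 h: total = 9.90 × 12 = 118.8 ≈ 119 mm.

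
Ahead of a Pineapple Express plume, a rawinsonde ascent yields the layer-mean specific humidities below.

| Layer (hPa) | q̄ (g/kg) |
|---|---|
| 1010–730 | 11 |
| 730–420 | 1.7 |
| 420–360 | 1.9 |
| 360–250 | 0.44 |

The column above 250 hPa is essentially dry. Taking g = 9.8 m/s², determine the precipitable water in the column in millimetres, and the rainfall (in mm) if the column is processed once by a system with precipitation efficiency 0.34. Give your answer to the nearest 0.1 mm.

PW ≈ 38.5 mm; rainfall ≈ 13.1 mm

Precipitable water is the column-integrated vapour mass per unit area: PW = (1/g) Σ q̄ Δp, with q in kg/kg and Δp in Pa (1 kg/m² of water = 1 mm).
Layer 1010–730 hPa: Δp = 280 hPa = 28000 Pa, q̄ = 0.011 kg/kg → 0.011 × 28000 / 9.8 = 31.43 mm
Layer 730–420 hPa: Δp = 310 hPa = 31000 Pa, q̄ = 0.0017 kg/kg → 0.0017 × 31000 / 9.8 = 5.38 mm
Layer 420–360 hPa: Δp = 60 hPa = 6000 Pa, q̄ = 0.0019 kg/kg → 0.0019 × 6000 / 9.8 = 1.16 mm
Layer 360–250 hPa: Δp = 110 hPa = 11000 Pa, q̄ = 0.00044 kg/kg → 0.00044 × 11000 / 9.8 = 0.49 mm
PW = 31.43 + 5.38 + 1.16 + 0.49 = 38.46 ≈ 38.5 mm.
Rainfall = ε × PW = 0.34 × 38.5 = 13.1 mm.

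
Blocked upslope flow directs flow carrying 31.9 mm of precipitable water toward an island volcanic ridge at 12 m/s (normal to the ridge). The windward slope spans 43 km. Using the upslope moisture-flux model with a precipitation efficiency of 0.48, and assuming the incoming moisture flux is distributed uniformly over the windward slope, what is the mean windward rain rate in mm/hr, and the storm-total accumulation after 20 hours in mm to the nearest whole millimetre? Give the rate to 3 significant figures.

Incoming column moisture flux per unit ridge length: F = V × PW = 12 × 31.9 = 382.8 mm·m/s.
Spread over the 43 km slope with efficiency ε = 0.48: R = ε·F/W = 0.48 × 382.8 / 43000 m = 4.273e-03 mm/s.
R = 4.273e-03 × 3600 = 15.4 mm/hr.
Over 20 h: total = 15.4 × 20 = 308 mm.

R ≈ 15.4 mm/hr; total ≈ 308 mm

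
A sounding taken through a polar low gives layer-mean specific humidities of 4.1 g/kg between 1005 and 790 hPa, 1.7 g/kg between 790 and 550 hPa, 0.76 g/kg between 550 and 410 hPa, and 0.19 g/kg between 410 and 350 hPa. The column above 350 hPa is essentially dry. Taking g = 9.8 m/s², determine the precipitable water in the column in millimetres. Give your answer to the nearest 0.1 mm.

Precipitable water is the column-integrated vapour mass per unit area: PW = (1/g) Σ q̄ Δp, with q in kg/kg and Δp in Pa (1 kg/m² of water = 1 mm).
Layer 1005–790 hPa: Δp = 215 hPa = 21500 Pa, q̄ = 0.0041 kg/kg → 0.0041 × 21500 / 9.8 = 8.99 mm
Layer 790–550 hPa: Δp = 240 hPa = 24000 Pa, q̄ = 0.0017 kg/kg → 0.0017 × 24000 / 9.8 = 4.16 mm
Layer 550–410 hPa: Δp = 140 hPa = 14000 Pa, q̄ = 0.00076 kg/kg → 0.00076 × 14000 / 9.8 = 1.09 mm
Layer 410–350 hPa: Δp = 60 hPa = 6000 Pa, q̄ = 0.00019 kg/kg → 0.00019 × 6000 / 9.8 = 0.12 mm
PW = 8.99 + 4.16 + 1.09 + 0.12 = 14.36 ≈ 14.4 mm.

PW ≈ 14.4 mm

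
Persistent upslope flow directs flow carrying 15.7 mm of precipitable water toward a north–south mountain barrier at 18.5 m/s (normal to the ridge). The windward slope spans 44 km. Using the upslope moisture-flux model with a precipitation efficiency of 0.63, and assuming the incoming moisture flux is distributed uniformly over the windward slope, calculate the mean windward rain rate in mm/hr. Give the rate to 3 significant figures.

R ≈ 15.0 mm/hr

Incoming column moisture flux per unit ridge length: F = V × PW = 18.5 × 15.7 = 290.45 mm·m/s.
Spread over the 44 km slope with efficiency ε = 0.63: R = ε·F/W = 0.63 × 290.45 / 44000 m = 4.159e-03 mm/s.
R = 4.159e-03 × 3600 = 15.0 mm/hr.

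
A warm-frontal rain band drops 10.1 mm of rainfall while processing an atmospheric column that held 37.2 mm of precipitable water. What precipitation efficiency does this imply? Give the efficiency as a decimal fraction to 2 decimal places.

ε = rainfall / PW = 10.1 / 37.2 = 0.27.

ε ≈ 0.27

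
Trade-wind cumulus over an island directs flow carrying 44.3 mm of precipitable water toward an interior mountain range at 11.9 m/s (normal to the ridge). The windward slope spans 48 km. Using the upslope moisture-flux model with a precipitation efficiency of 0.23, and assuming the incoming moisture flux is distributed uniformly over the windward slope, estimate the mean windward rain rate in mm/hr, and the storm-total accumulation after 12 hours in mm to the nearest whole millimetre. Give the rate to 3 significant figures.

R ≈ 9.09 mm/hr; total ≈ 109 mm

Incoming column moisture flux per unit ridge length: F = V × PW = 11.9 × 44.3 = 527.17 mm·m/s.
Spread over the 48 km slope with efficiency ε = 0.23: R = ε·F/W = 0.23 × 527.17 / 48000 m = 2.526e-03 mm/s.
R = 2.526e-03 × 3600 = 9.09 mm/hr.
Over 12 h: total = 9.09 × 12 = 109.08 ≈ 109 mm.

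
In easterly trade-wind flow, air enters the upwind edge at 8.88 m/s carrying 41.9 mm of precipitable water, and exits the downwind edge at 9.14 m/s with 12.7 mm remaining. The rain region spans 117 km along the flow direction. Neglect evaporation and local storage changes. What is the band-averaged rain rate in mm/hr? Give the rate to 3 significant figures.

R ≈ 7.88 mm/hr

Column moisture flux per unit crosswind length is F = V × PW.
Inflow: F_in = 8.88 × 41.9 = 372.072 mm·m/s
Outflow: F_out = 9.14 × 12.7 = 116.078 mm·m/s
Steady-state rate R = (F_in − F_out)/L = (372.072 − 116.078) / 117000 m = 2.188e-03 mm/s.
R = 2.188e-03 × 3600 = 7.88 mm/hr.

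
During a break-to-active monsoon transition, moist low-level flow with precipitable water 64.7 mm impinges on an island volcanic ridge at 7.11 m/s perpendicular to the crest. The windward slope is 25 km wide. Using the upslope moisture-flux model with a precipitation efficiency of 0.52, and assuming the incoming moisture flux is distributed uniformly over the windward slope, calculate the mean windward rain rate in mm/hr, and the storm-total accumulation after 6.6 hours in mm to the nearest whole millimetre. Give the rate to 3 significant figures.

R ≈ 34.4 mm/hr; total ≈ 227 mm

Incoming column moisture flux per unit ridge length: F = V × PW = 7.11 × 64.7 = 460.017 mm·m/s.
Spread over the 25 km slope with efficiency ε = 0.52: R = ε·F/W = 0.52 × 460.017 / 25000 m = 9.568e-03 mm/s.
R = 9.568e-03 × 3600 = 34.4 mm/hr.
Over 6.6 h: total = 34.4 × 6.6 = 227.04 ≈ 227 mm.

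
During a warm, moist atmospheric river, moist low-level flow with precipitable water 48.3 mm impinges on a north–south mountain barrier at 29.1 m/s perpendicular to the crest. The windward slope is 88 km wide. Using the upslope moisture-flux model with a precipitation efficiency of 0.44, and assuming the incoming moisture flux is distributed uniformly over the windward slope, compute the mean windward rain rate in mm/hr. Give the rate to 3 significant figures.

Incoming column moisture flux per unit ridge length: F = V × PW = 29.1 × 48.3 = 1405.53 mm·m/s.
Spread over the 88 km slope with efficiency ε = 0.44: R = ε·F/W = 0.44 × 1405.53 / 88000 m = 7.028e-03 mm/s.
R = 7.028e-03 × 3600 = 25.3 mm/hr.

R ≈ 25.3 mm/hr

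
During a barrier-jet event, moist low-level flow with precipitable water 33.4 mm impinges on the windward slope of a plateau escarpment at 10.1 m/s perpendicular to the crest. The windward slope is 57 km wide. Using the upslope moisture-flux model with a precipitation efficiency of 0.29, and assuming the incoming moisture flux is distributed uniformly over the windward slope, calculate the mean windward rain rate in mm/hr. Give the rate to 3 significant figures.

Incoming column moisture flux per unit ridge length: F = V × PW = 10.1 × 33.4 = 337.34 mm·m/s.
Spread over the 57 km slope with efficiency ε = 0.29: R = ε·F/W = 0.29 × 337.34 / 57000 m = 1.716e-03 mm/s.
R = 1.716e-03 × 3600 = 6.18 mm/hr.

R ≈ 6.18 mm/hr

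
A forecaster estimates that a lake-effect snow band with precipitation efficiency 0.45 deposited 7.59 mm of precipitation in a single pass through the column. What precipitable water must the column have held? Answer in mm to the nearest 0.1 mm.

PW ≈ 16.9 mm

PW = precipitation / ε = 7.59 / 0.45 = 16.9 mm.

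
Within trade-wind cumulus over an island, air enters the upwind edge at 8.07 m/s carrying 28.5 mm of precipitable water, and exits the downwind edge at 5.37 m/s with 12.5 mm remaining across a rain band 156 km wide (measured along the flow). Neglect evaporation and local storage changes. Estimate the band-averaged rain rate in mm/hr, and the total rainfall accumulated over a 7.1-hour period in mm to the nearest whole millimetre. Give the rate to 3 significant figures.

Column moisture flux per unit crosswind length is F = V × PW.
Inflow: F_in = 8.07 × 28.5 = 229.995 mm·m/s
Outflow: F_out = 5.37 × 12.5 = 67.125 mm·m/s
Steady-state rate R = (F_in − F_out)/L = (229.995 − 67.125) / 156000 m = 1.044e-03 mm/s.
R = 1.044e-03 × 3600 = 3.76 mm/hr.
Over 7.1 h: total = 3.76 × 7.1 = 26.696 ≈ 27 mm.

R ≈ 3.76 mm/hr; total ≈ 27 mm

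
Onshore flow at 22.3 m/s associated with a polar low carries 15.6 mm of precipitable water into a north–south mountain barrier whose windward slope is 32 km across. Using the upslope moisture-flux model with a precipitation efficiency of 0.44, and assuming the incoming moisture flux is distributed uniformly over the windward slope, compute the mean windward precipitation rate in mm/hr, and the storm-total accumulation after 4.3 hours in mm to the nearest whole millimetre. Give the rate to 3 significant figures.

R ≈ 17.2 mm/hr; total ≈ 74 mm

Incoming column moisture flux per unit ridge length: F = V × PW = 22.3 × 15.6 = 347.88 mm·m/s.
Spread over the 32 km slope with efficiency ε = 0.44: R = ε·F/W = 0.44 × 347.88 / 32000 m = 4.783e-03 mm/s.
R = 4.783e-03 × 3600 = 17.2 mm/hr.
Over 4.3 h: total = 17.2 × 4.3 = 73.96 ≈ 74 mm.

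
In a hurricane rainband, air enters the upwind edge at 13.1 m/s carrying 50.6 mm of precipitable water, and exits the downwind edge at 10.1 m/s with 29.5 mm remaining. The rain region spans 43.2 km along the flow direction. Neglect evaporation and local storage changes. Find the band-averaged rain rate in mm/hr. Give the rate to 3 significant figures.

R ≈ 30.4 mm/hr

Column moisture flux per unit crosswind length is F = V × PW.
Inflow: F_in = 13.1 × 50.6 = 662.86 mm·m/s
Outflow: F_out = 10.1 × 29.5 = 297.95 mm·m/s
Steady-state rate R = (F_in − F_out)/L = (662.86 − 297.95) / 43200 m = 8.447e-03 mm/s.
R = 8.447e-03 × 3600 = 30.4 mm/hr.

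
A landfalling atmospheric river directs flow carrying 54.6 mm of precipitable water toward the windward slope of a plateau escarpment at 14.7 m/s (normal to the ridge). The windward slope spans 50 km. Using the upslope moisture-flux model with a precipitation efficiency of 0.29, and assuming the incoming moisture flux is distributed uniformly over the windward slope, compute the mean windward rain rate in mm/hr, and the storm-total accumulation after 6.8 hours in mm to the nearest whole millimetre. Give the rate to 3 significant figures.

R ≈ 16.8 mm/hr; total ≈ 114 mm

Incoming column moisture flux per unit ridge length: F = V × PW = 14.7 × 54.6 = 802.62 mm·m/s.
Spread over the 50 km slope with efficiency ε = 0.29: R = ε·F/W = 0.29 × 802.62 / 50000 m = 4.655e-03 mm/s.
R = 4.655e-03 × 3600 = 16.8 mm/hr.
Over 6.8 h: total = 16.8 × 6.8 = 114.24 ≈ 114 mm.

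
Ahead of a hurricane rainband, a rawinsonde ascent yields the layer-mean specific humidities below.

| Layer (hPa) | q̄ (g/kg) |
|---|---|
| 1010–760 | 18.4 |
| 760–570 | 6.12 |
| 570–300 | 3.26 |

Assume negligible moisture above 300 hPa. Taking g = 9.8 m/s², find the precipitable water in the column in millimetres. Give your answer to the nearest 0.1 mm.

Precipitable water is the column-integrated vapour mass per unit area: PW = (1/g) Σ q̄ Δp, with q in kg/kg and Δp in Pa (1 kg/m² of water = 1 mm).
Layer 1010–760 hPa: Δp = 250 hPa = 25000 Pa, q̄ = 0.0184 kg/kg → 0.0184 × 25000 / 9.8 = 46.94 mm
Layer 760–570 hPa: Δp = 190 hPa = 19000 Pa, q̄ = 0.00612 kg/kg → 0.00612 × 19000 / 9.8 = 11.87 mm
Layer 570–300 hPa: Δp = 270 hPa = 27000 Pa, q̄ = 0.00326 kg/kg → 0.00326 × 27000 / 9.8 = 8.98 mm
PW = 46.94 + 11.87 + 8.98 = 67.79 ≈ 67.8 mm.

PW ≈ 67.8 mm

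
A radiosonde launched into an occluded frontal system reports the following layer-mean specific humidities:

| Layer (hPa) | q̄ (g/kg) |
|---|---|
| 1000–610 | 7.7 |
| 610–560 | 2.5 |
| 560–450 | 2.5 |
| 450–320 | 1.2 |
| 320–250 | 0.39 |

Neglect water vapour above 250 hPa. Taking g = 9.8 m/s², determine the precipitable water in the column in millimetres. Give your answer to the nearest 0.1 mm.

PW ≈ 36.6 mm

Precipitable water is the column-integrated vapour mass per unit area: PW = (1/g) Σ q̄ Δp, with q in kg/kg and Δp in Pa (1 kg/m² of water = 1 mm).
Layer 1000–610 hPa: Δp = 390 hPa = 39000 Pa, q̄ = 0.0077 kg/kg → 0.0077 × 39000 / 9.8 = 30.64 mm
Layer 610–560 hPa: Δp = 50 hPa = 5000 Pa, q̄ = 0.0025 kg/kg → 0.0025 × 5000 / 9.8 = 1.28 mm
Layer 560–450 hPa: Δp = 110 hPa = 11000 Pa, q̄ = 0.0025 kg/kg → 0.0025 × 11000 / 9.8 = 2.81 mm
Layer 450–320 hPa: Δp = 130 hPa = 13000 Pa, q̄ = 0.0012 kg/kg → 0.0012 × 13000 / 9.8 = 1.59 mm
Layer 320–250 hPa: Δp = 70 hPa = 7000 Pa, q̄ = 0.00039 kg/kg → 0.00039 × 7000 / 9.8 = 0.28 mm
PW = 30.64 + 1.28 + 2.81 + 1.59 + 0.28 = 36.60 ≈ 36.6 mm.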